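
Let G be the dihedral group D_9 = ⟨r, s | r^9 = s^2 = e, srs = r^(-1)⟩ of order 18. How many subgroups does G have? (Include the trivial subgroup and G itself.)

|G| = 18, so by Lagrange every subgroup order divides 18. Divisors: 1, 2, 3, 6, 9, 18.
Subgroups by order — order 1: 1; order 2: 9; order 3: 1; order 6: 3; order 9: 1; order 18: 1.
Total: 1 + 9 + 1 + 3 + 1 + 1 = 16.

16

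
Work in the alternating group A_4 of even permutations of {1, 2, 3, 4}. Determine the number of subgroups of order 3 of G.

|G| = 12 and 3 | 12, so subgroups of order 3 are possible by Lagrange.
The subgroups of order 3 are: {e, (1 2 3), (1 3 2)}; {e, (1 2 4), (1 4 2)}; {e, (1 3 4), (1 4 3)}; {e, (2 3 4), (2 4 3)}.
So G has 4 subgroups of order 3.

4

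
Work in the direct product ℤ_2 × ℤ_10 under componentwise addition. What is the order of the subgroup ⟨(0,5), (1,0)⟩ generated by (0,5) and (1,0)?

|⟨(0,5)⟩| = 2 and |⟨(1,0)⟩| = 2, so |H| is a multiple of lcm(2, 2) = 2 and divides |G| = 20.
Closing under the operation: H = {(0,0), (0,5), (1,0), (1,5)}, so |H| = 4.

4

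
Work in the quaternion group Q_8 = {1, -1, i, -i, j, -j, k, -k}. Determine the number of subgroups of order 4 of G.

|G| = 8 and 4 | 8, so subgroups of order 4 are possible by Lagrange.
The subgroups of order 4 are: {1, -1, i, -i}; {1, -1, j, -j}; {1, -1, k, -k}.
So G has 3 subgroups of order 4.

3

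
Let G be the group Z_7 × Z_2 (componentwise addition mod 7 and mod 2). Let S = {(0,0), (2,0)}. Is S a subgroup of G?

(2,0) ∈ S but its inverse (5,0) ∉ S, so S is not a subgroup.

No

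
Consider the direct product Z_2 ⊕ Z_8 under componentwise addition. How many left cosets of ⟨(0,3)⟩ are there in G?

2

|⟨(0,3)⟩| = 8 and |G| = 16.
By Lagrange, [G : H] = |G|/|H| = 16/8 = 2.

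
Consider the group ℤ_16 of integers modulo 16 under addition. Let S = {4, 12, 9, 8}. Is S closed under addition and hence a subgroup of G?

No

The identity 0 ∉ S, so S is not a subgroup.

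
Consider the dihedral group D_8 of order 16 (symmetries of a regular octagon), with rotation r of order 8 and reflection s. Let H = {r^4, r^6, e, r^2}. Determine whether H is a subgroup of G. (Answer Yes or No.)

|H| = 4 divides |G| = 16, consistent with Lagrange.
H contains the identity, every element's inverse is in H, and H is closed under ·: it is a subgroup.
In fact H = ⟨r^6⟩.

Yes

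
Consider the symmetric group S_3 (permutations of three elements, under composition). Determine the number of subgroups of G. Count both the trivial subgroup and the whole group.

|G| = 6, so by Lagrange every subgroup order divides 6. Divisors: 1, 2, 3, 6.
Subgroups by order — order 1: 1; order 2: 3; order 3: 1; order 6: 1.
Total: 1 + 3 + 1 + 1 = 6.

6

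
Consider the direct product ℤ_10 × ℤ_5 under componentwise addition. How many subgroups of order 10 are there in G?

6

|G| = 50 and 10 | 50, so subgroups of order 10 are possible by Lagrange.
The subgroups of order 10 are: {(0,0), (0,1), (0,2), (0,3), (0,4), (5,0), (5,1), (5,2), (5,3), (5,4)}; {(0,0), (1,0), (2,0), (3,0), (4,0), (5,0), (6,0), (7,0), (8,0), (9,0)}; {(0,0), (1,1), (2,2), (3,3), (4,4), (5,0), (6,1), (7,2), (8,3), (9,4)}; {(0,0), (1,2), (2,4), (3,1), (4,3), (5,0), (6,2), (7,4), (8,1), (9,3)}; … (6 in all).
So G has 6 subgroups of order 10.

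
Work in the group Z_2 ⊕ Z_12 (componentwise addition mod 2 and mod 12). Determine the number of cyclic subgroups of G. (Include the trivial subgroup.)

12

Group the elements of G by the cyclic subgroup they generate; each cyclic subgroup of order d accounts for φ(d) elements.
Cyclic subgroups by order — order 1: 1; order 2: 3; order 3: 1; order 4: 2; order 6: 3; order 12: 2.
Total: 12.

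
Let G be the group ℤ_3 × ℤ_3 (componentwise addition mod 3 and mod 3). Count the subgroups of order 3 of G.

4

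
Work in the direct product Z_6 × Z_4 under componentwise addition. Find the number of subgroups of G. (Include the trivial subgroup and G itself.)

16

|G| = 24, so by Lagrange every subgroup order divides 24. Divisors: 1, 2, 3, 4, 6, 8, 12, 24.
Subgroups by order — order 1: 1; order 2: 3; order 3: 1; order 4: 3; order 6: 3; order 8: 1; order 12: 3; order 24: 1.
Total: 1 + 3 + 1 + 3 + 3 + 1 + 3 + 1 = 16.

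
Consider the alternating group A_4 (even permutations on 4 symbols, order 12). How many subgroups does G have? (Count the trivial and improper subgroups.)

10

|G| = 12, so by Lagrange every subgroup order divides 12. Divisors: 1, 2, 3, 4, 6, 12.
Subgroups by order — order 1: 1; order 2: 3; order 3: 4; order 4: 1; order 6: 0; order 12: 1.
Total: 1 + 3 + 4 + 1 + 0 + 1 = 10.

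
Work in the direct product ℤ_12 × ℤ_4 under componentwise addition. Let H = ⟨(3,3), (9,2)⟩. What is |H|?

16

|⟨(3,3)⟩| = 4 and |⟨(9,2)⟩| = 4, so |H| is a multiple of lcm(4, 4) = 4 and divides |G| = 48.
Closing under the operation: H = {(0,0), (0,1), (0,2), (0,3), (3,0), (3,1), (3,2), (3,3), (6,0), (6,1), (6,2), (6,3), (9,0), (9,1), (9,2), (9,3)}, so |H| = 16.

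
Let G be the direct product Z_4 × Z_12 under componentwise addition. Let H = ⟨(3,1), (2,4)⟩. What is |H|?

24

|⟨(3,1)⟩| = 12 and |⟨(2,4)⟩| = 6, so |H| is a multiple of lcm(12, 6) = 12 and divides |G| = 48.
Closing under the operation: H = {(0,0), (0,2), (0,4), (0,6), (0,8), (0,10), (1,1), (1,3), (1,5), (1,7), (1,9), (1,11), (2,0), (2,2), (2,4), (2,6), (2,8), (2,10), (3,1), (3,3), (3,5), (3,7), (3,9), (3,11)}, so |H| = 24.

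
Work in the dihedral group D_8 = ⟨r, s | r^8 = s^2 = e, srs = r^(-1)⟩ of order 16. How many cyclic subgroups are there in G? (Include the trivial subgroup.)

Group the elements of G by the cyclic subgroup they generate; each cyclic subgroup of order d accounts for φ(d) elements.
Cyclic subgroups by order — order 1: 1; order 2: 9; order 4: 1; order 8: 1.
Total: 12.

12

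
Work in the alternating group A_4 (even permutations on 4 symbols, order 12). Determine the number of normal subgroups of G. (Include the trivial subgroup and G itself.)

G has 10 subgroups. Checking conjugation-invariance by order — order 1: 1/1 normal; order 2: 0/3 normal; order 3: 0/4 normal; order 4: 1/1 normal; order 12: 1/1 normal.
Total normal subgroups: 3.

3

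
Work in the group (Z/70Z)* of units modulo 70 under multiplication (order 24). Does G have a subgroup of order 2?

Yes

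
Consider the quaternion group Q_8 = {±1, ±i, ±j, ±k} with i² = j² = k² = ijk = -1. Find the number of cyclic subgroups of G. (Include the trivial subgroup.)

Group the elements of G by the cyclic subgroup they generate; each cyclic subgroup of order d accounts for φ(d) elements.
Cyclic subgroups by order — order 1: 1; order 2: 1; order 4: 3.
Total: 5.

5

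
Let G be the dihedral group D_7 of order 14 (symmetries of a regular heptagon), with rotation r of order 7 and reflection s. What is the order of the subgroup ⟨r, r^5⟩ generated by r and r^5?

7

|⟨r⟩| = 7 and |⟨r^5⟩| = 7, so |H| is a multiple of lcm(7, 7) = 7 and divides |G| = 14.
Closing under the operation: H = {e, r, r^2, r^3, r^4, r^5, r^6}, so |H| = 7.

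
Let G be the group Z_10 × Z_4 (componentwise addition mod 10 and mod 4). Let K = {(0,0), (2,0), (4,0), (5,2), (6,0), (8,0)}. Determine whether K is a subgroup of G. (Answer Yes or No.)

No

|K| = 6 does not divide |G| = 40, so by Lagrange K is not a subgroup.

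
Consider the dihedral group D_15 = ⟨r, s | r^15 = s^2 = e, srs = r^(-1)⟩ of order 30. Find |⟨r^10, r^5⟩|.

3

|⟨r^10⟩| = 3 and |⟨r^5⟩| = 3, so |H| is a multiple of lcm(3, 3) = 3 and divides |G| = 30.
Closing under the operation: H = {e, r^5, r^10}, so |H| = 3.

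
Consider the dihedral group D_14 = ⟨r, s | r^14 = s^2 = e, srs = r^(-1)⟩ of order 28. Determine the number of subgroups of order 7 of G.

|G| = 28 and 7 | 28, so subgroups of order 7 are possible by Lagrange.
The subgroups of order 7 are: {e, r^2, r^4, r^6, r^8, r^10, r^12}.
So G has 1 subgroup of order 7.

1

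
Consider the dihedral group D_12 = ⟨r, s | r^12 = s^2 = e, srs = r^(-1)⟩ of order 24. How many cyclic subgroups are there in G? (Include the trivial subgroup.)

A cyclic subgroup of order d is generated by each of its φ(d) elements of order d, so the cyclic subgroups of order d number (#elements of order d)/φ(d).
Cyclic subgroups by order — order 1: 1; order 2: 13; order 3: 1; order 4: 1; order 6: 1; order 12: 1.
Total: 18.

18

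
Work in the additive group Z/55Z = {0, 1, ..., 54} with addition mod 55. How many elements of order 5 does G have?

In a cyclic group of order 55, the number of elements of order d (for d | 55) is φ(d).
φ(5) = 4.

4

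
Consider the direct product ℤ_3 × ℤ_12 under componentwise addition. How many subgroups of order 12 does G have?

4

|G| = 36 and 12 | 36, so subgroups of order 12 are possible by Lagrange.
The subgroups of order 12 are: {(0,0), (0,1), (0,2), (0,3), (0,4), (0,5), (0,6), (0,7), (0,8), (0,9), (0,10), (0,11)}; {(0,0), (0,3), (0,6), (0,9), (1,0), (1,3), (1,6), (1,9), (2,0), (2,3), (2,6), (2,9)}; {(0,0), (0,3), (0,6), (0,9), (1,1), (1,4), (1,7), (1,10), (2,2), (2,5), (2,8), (2,11)}; {(0,0), (0,3), (0,6), (0,9), (1,2), (1,5), (1,8), (1,11), (2,1), (2,4), (2,7), (2,10)}.
So G has 4 subgroups of order 12.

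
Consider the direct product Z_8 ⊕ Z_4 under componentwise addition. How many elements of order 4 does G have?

An element (a,b) has order lcm(ord(a), ord(b)); count pairs with lcm equal to 4.
Enumerating gives 12 such elements.

12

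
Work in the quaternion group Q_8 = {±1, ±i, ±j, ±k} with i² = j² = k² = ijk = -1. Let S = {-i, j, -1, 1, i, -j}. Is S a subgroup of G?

No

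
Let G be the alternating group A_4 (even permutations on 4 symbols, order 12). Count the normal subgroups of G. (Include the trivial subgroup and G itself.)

3

G has 10 subgroups. Checking conjugation-invariance by order — order 1: 1/1 normal; order 2: 0/3 normal; order 3: 0/4 normal; order 4: 1/1 normal; order 12: 1/1 normal.
Total normal subgroups: 3.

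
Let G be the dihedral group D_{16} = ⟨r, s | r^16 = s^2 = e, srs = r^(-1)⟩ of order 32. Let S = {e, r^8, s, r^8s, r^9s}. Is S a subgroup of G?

|S| = 5 does not divide |G| = 32, so by Lagrange S is not a subgroup.

No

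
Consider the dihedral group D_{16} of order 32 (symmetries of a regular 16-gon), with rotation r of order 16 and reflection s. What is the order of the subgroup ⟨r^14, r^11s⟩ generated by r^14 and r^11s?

16

|⟨r^14⟩| = 8 and |⟨r^11s⟩| = 2, so |H| is a multiple of lcm(8, 2) = 8 and divides |G| = 32.
Closing under the operation: H = {e, r^2, r^4, r^6, r^8, r^10, r^12, r^14, rs, r^3s, r^5s, r^7s, r^9s, r^11s, r^13s, r^15s}, so |H| = 16.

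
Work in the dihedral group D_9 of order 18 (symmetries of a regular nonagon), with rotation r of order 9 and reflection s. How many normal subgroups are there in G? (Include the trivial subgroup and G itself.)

4

G has 16 subgroups. Checking conjugation-invariance by order — order 1: 1/1 normal; order 2: 0/9 normal; order 3: 1/1 normal; order 6: 0/3 normal; order 9: 1/1 normal; order 18: 1/1 normal.
Total normal subgroups: 4.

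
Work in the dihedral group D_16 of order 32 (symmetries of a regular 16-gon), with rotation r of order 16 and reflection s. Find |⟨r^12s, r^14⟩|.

|⟨r^12s⟩| = 2 and |⟨r^14⟩| = 8, so |H| is a multiple of lcm(2, 8) = 8 and divides |G| = 32.
Closing under the operation: H = {e, r^2, r^4, r^6, r^8, r^10, r^12, r^14, s, r^2s, r^4s, r^6s, r^8s, r^10s, r^12s, r^14s}, so |H| = 16.

16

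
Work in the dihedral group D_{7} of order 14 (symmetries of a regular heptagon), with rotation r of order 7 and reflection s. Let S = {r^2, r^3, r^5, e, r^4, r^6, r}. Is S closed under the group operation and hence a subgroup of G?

|S| = 7 divides |G| = 14, consistent with Lagrange.
S contains the identity, every element's inverse is in S, and S is closed under ·: it is a subgroup.
In fact S = ⟨r^4⟩.

Yes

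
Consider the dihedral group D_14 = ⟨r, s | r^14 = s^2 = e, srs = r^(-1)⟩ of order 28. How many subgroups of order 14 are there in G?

|G| = 28 and 14 | 28, so subgroups of order 14 are possible by Lagrange.
The subgroups of order 14 are: {e, r, r^2, r^3, r^4, r^5, r^6, r^7, r^8, r^9, r^10, r^11, r^12, r^13}; {e, r^2, r^4, r^6, r^8, r^10, r^12, s, r^2s, r^4s, r^6s, r^8s, r^10s, r^12s}; {e, r^2, r^4, r^6, r^8, r^10, r^12, rs, r^3s, r^5s, r^7s, r^9s, r^11s, r^13s}.
So G has 3 subgroups of order 14.

3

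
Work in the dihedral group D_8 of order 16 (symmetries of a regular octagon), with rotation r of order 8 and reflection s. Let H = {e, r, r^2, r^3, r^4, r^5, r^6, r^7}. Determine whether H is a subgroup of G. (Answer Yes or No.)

Yes

|H| = 8 divides |G| = 16, consistent with Lagrange.
H contains the identity, every element's inverse is in H, and H is closed under ·: it is a subgroup.
In fact H = ⟨r^7⟩.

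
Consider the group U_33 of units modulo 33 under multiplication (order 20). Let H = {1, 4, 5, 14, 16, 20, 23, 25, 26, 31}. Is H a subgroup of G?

Yes

|H| = 10 divides |G| = 20, consistent with Lagrange.
H contains the identity, every element's inverse is in H, and H is closed under ·: it is a subgroup.
In fact H = ⟨5⟩.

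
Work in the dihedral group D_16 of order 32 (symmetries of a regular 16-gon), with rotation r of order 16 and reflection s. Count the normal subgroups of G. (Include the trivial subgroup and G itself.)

8

G has 36 subgroups. Checking conjugation-invariance by order — order 1: 1/1 normal; order 2: 1/17 normal; order 4: 1/9 normal; order 8: 1/5 normal; order 16: 3/3 normal; order 32: 1/1 normal.
Total normal subgroups: 8.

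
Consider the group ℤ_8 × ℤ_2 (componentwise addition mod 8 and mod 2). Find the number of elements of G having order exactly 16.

An element (a,b) has order lcm(ord(a), ord(b)); count pairs with lcm equal to 16.
Enumerating gives 0 such elements.

0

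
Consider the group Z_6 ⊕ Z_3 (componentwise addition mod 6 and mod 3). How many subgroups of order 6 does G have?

|G| = 18 and 6 | 18, so subgroups of order 6 are possible by Lagrange.
The subgroups of order 6 are: {(0,0), (0,1), (0,2), (3,0), (3,1), (3,2)}; {(0,0), (1,0), (2,0), (3,0), (4,0), (5,0)}; {(0,0), (1,1), (2,2), (3,0), (4,1), (5,2)}; {(0,0), (1,2), (2,1), (3,0), (4,2), (5,1)}.
So G has 4 subgroups of order 6.

4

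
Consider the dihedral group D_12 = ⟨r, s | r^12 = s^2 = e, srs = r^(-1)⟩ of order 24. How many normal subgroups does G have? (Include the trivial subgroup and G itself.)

G has 34 subgroups. Checking conjugation-invariance by order — order 1: 1/1 normal; order 2: 1/13 normal; order 3: 1/1 normal; order 4: 1/7 normal; order 6: 1/5 normal; order 8: 0/3 normal; order 12: 3/3 normal; order 24: 1/1 normal.
Total normal subgroups: 9.

9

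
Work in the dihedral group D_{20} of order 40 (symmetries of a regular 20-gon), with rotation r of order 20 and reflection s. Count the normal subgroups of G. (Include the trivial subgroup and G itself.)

9

G has 48 subgroups. Checking conjugation-invariance by order — order 1: 1/1 normal; order 2: 1/21 normal; order 4: 1/11 normal; order 5: 1/1 normal; order 8: 0/5 normal; order 10: 1/5 normal; order 20: 3/3 normal; order 40: 1/1 normal.
Total normal subgroups: 9.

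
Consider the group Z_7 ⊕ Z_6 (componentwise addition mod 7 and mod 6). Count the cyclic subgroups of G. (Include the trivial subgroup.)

8

Group the elements of G by the cyclic subgroup they generate; each cyclic subgroup of order d accounts for φ(d) elements.
Cyclic subgroups by order — order 1: 1; order 2: 1; order 3: 1; order 6: 1; order 7: 1; order 14: 1; order 21: 1; order 42: 1.
Total: 8.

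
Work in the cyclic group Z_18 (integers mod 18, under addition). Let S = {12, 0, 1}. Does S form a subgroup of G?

No

1 ∈ S but its inverse 17 ∉ S, so S is not a subgroup.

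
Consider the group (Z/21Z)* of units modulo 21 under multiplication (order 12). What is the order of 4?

3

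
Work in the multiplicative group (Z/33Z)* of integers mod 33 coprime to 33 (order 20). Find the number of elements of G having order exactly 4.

0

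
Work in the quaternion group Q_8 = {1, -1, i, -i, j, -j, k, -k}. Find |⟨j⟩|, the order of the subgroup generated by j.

Computing powers of j: the smallest k with (j)^k = e is k = 4.

4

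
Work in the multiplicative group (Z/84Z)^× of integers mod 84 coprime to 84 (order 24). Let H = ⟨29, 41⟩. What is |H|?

4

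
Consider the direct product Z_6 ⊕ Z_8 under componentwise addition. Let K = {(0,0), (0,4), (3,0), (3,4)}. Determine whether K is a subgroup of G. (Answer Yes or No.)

Yes

|K| = 4 divides |G| = 48, consistent with Lagrange.
K contains the identity, every element's inverse is in K, and K is closed under +: it is a subgroup.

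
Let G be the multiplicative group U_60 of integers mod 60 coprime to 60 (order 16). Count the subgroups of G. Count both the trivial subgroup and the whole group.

27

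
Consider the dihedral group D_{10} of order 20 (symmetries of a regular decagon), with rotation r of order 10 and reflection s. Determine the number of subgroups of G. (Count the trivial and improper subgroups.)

|G| = 20, so by Lagrange every subgroup order divides 20. Divisors: 1, 2, 4, 5, 10, 20.
Subgroups by order — order 1: 1; order 2: 11; order 4: 5; order 5: 1; order 10: 3; order 20: 1.
Total: 1 + 11 + 5 + 1 + 3 + 1 = 22.

22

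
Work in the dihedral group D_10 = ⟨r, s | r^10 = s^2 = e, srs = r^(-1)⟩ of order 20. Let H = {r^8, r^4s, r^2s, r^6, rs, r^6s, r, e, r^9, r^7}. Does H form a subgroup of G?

No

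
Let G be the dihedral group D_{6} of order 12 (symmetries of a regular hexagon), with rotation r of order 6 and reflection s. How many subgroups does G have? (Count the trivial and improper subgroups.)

16

|G| = 12, so by Lagrange every subgroup order divides 12. Divisors: 1, 2, 3, 4, 6, 12.
Subgroups by order — order 1: 1; order 2: 7; order 3: 1; order 4: 3; order 6: 3; order 12: 1.
Total: 1 + 7 + 1 + 3 + 3 + 1 = 16.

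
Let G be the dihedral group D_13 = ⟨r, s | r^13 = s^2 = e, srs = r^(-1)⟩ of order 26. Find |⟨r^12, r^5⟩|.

|⟨r^12⟩| = 13 and |⟨r^5⟩| = 13, so |H| is a multiple of lcm(13, 13) = 13 and divides |G| = 26.
Closing under the operation: H = {e, r, r^2, r^3, r^4, r^5, r^6, r^7, r^8, r^9, r^10, r^11, r^12}, so |H| = 13.

13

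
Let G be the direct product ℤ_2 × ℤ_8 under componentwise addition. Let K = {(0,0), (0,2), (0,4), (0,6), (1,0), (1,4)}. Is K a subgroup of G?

|K| = 6 does not divide |G| = 16, so by Lagrange K is not a subgroup.

No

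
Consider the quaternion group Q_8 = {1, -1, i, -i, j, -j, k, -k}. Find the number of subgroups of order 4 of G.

3

|G| = 8 and 4 | 8, so subgroups of order 4 are possible by Lagrange.
The subgroups of order 4 are: {1, -1, i, -i}; {1, -1, j, -j}; {1, -1, k, -k}.
So G has 3 subgroups of order 4.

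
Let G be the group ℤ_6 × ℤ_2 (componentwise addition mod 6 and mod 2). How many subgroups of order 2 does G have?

|G| = 12 and 2 | 12, so subgroups of order 2 are possible by Lagrange.
The subgroups of order 2 are: {(0,0), (0,1)}; {(0,0), (3,0)}; {(0,0), (3,1)}.
So G has 3 subgroups of order 2.

3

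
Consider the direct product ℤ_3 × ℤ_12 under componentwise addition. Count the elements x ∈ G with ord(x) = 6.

8

An element (a,b) has order lcm(ord(a), ord(b)); count pairs with lcm equal to 6.
Enumerating gives 8 such elements.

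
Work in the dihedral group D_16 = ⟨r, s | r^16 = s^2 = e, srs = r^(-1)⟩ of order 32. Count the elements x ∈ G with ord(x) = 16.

8

The elements of order 16 are: r, r^3, r^5, r^7, r^9, r^11, r^13, r^15.
That's 8.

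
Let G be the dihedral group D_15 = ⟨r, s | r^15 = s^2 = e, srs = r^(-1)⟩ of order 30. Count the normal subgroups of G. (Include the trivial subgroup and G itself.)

5

G has 28 subgroups. Checking conjugation-invariance by order — order 1: 1/1 normal; order 2: 0/15 normal; order 3: 1/1 normal; order 5: 1/1 normal; order 6: 0/5 normal; order 10: 0/3 normal; order 15: 1/1 normal; order 30: 1/1 normal.
Total normal subgroups: 5.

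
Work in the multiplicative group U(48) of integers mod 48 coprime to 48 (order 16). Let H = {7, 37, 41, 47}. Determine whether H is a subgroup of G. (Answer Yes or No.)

The identity 1 ∉ H, so H is not a subgroup.

No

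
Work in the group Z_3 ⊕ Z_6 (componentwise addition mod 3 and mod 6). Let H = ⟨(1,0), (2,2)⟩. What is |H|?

|⟨(1,0)⟩| = 3 and |⟨(2,2)⟩| = 3, so |H| is a multiple of lcm(3, 3) = 3 and divides |G| = 18.
Closing under the operation: H = {(0,0), (0,2), (0,4), (1,0), (1,2), (1,4), (2,0), (2,2), (2,4)}, so |H| = 9.

9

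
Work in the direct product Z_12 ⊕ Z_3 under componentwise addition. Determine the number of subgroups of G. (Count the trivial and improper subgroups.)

18

|G| = 36, so by Lagrange every subgroup order divides 36. Divisors: 1, 2, 3, 4, 6, 9, 12, 18, 36.
Subgroups by order — order 1: 1; order 2: 1; order 3: 4; order 4: 1; order 6: 4; order 9: 1; order 12: 4; order 18: 1; order 36: 1.
Total: 1 + 1 + 4 + 1 + 4 + 1 + 4 + 1 + 1 = 18.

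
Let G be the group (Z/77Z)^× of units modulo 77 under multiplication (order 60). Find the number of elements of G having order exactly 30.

24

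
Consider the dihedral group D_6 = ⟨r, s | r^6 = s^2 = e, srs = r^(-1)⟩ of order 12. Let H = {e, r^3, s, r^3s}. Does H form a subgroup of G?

Yes

|H| = 4 divides |G| = 12, consistent with Lagrange.
H contains the identity, every element's inverse is in H, and H is closed under ·: it is a subgroup.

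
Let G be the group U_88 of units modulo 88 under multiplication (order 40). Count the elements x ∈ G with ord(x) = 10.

28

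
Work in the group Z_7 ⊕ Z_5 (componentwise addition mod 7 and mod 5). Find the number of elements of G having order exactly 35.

An element (a,b) has order lcm(ord(a), ord(b)); count pairs with lcm equal to 35.
Enumerating gives 24 such elements.

24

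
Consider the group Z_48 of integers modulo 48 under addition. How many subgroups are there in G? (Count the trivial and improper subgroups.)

Subgroups of the cyclic group Z_48 correspond bijectively to divisors of 48.
Divisors of 48: 1, 2, 3, 4, 6, 8, 12, 16, 24, 48.
So Z_48 has 10 subgroups.

10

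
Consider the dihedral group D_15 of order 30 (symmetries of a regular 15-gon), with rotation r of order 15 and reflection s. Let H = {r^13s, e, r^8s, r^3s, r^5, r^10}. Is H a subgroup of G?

Yes

|H| = 6 divides |G| = 30, consistent with Lagrange.
H contains the identity, every element's inverse is in H, and H is closed under ·: it is a subgroup.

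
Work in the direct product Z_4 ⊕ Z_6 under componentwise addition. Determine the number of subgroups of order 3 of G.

1

|G| = 24 and 3 | 24, so subgroups of order 3 are possible by Lagrange.
The subgroups of order 3 are: {(0,0), (0,2), (0,4)}.
So G has 1 subgroup of order 3.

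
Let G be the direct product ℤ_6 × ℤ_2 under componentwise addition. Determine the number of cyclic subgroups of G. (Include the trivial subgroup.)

Each element a generates a cyclic subgroup ⟨a⟩; distinct elements may generate the same one (a cyclic group of order d has φ(d) generators).
Cyclic subgroups by order — order 1: 1; order 2: 3; order 3: 1; order 6: 3.
Total: 8.

8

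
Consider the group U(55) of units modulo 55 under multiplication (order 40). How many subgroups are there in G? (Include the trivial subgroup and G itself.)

16

|G| = 40, so by Lagrange every subgroup order divides 40. Divisors: 1, 2, 4, 5, 8, 10, 20, 40.
Subgroups by order — order 1: 1; order 2: 3; order 4: 3; order 5: 1; order 8: 1; order 10: 3; order 20: 3; order 40: 1.
Total: 1 + 3 + 3 + 1 + 1 + 3 + 3 + 1 = 16.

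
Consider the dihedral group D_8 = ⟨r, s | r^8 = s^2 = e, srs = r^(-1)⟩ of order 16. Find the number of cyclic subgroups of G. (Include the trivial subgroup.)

Each element a generates a cyclic subgroup ⟨a⟩; distinct elements may generate the same one (a cyclic group of order d has φ(d) generators).
Cyclic subgroups by order — order 1: 1; order 2: 9; order 4: 1; order 8: 1.
Total: 12.

12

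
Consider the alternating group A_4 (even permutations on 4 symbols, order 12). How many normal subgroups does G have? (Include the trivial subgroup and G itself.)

G has 10 subgroups. Checking conjugation-invariance by order — order 1: 1/1 normal; order 2: 0/3 normal; order 3: 0/4 normal; order 4: 1/1 normal; order 12: 1/1 normal.
Total normal subgroups: 3.

3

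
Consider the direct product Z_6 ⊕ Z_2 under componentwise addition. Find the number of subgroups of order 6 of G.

3

|G| = 12 and 6 | 12, so subgroups of order 6 are possible by Lagrange.
The subgroups of order 6 are: {(0,0), (0,1), (2,0), (2,1), (4,0), (4,1)}; {(0,0), (1,0), (2,0), (3,0), (4,0), (5,0)}; {(0,0), (1,1), (2,0), (3,1), (4,0), (5,1)}.
So G has 3 subgroups of order 6.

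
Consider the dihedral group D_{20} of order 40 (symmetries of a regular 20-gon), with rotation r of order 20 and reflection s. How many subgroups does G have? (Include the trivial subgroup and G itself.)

48

|G| = 40, so by Lagrange every subgroup order divides 40. Divisors: 1, 2, 4, 5, 8, 10, 20, 40.
Subgroups by order — order 1: 1; order 2: 21; order 4: 11; order 5: 1; order 8: 5; order 10: 5; order 20: 3; order 40: 1.
Total: 1 + 21 + 11 + 1 + 5 + 5 + 3 + 1 = 48.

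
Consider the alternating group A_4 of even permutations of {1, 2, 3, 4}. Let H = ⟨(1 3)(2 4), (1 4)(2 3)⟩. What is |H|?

4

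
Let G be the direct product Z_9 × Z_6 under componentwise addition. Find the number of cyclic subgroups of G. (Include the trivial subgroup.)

Group the elements of G by the cyclic subgroup they generate; each cyclic subgroup of order d accounts for φ(d) elements.
Cyclic subgroups by order — order 1: 1; order 2: 1; order 3: 4; order 6: 4; order 9: 3; order 18: 3.
Total: 16.

16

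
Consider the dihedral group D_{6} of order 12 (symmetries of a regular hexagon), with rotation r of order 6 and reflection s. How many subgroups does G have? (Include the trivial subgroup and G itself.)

|G| = 12, so by Lagrange every subgroup order divides 12. Divisors: 1, 2, 3, 4, 6, 12.
Subgroups by order — order 1: 1; order 2: 7; order 3: 1; order 4: 3; order 6: 3; order 12: 1.
Total: 1 + 7 + 1 + 3 + 3 + 1 = 16.

16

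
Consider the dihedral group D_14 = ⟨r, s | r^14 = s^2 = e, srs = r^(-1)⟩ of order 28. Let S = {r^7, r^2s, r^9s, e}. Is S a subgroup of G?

|S| = 4 divides |G| = 28, consistent with Lagrange.
S contains the identity, every element's inverse is in S, and S is closed under ·: it is a subgroup.

Yes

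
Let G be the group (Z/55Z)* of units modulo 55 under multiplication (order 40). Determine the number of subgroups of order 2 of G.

|G| = 40 and 2 | 40, so subgroups of order 2 are possible by Lagrange.
The subgroups of order 2 are: {1, 21}; {1, 34}; {1, 54}.
So G has 3 subgroups of order 2.

3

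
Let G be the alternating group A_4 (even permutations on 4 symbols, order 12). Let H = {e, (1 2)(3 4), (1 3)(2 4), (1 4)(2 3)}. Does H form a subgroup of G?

|H| = 4 divides |G| = 12, consistent with Lagrange.
H contains the identity, every element's inverse is in H, and H is closed under ∘: it is a subgroup.

Yes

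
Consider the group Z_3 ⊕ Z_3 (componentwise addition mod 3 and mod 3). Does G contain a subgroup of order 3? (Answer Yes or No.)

Yes

3 | 9. A subgroup of order 3 is {(0,0), (0,1), (0,2)}.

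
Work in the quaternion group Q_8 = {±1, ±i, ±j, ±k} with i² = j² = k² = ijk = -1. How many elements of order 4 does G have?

The elements of order 4 are: i, -i, j, -j, k, -k.
That's 6.

6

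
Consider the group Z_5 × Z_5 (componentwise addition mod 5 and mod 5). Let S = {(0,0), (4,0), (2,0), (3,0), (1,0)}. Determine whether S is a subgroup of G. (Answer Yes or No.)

|S| = 5 divides |G| = 25, consistent with Lagrange.
S contains the identity, every element's inverse is in S, and S is closed under +: it is a subgroup.
In fact S = ⟨(4,0)⟩.

Yes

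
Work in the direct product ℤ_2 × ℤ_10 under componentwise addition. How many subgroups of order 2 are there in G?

3

|G| = 20 and 2 | 20, so subgroups of order 2 are possible by Lagrange.
The subgroups of order 2 are: {(0,0), (0,5)}; {(0,0), (1,0)}; {(0,0), (1,5)}.
So G has 3 subgroups of order 2.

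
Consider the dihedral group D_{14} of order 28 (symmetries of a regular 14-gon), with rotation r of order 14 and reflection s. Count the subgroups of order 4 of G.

|G| = 28 and 4 | 28, so subgroups of order 4 are possible by Lagrange.
The subgroups of order 4 are: {e, r^7, r^3s, r^10s}; {e, r^7, r^4s, r^11s}; {e, r^7, r^5s, r^12s}; {e, r^7, r^6s, r^13s}; … (7 in all).
So G has 7 subgroups of order 4.

7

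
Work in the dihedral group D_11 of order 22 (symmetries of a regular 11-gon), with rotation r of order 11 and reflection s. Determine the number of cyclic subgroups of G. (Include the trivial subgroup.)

Group the elements of G by the cyclic subgroup they generate; each cyclic subgroup of order d accounts for φ(d) elements.
Cyclic subgroups by order — order 1: 1; order 2: 11; order 11: 1.
Total: 13.

13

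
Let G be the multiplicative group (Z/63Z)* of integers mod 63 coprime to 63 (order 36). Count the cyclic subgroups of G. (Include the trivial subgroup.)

20

A cyclic subgroup of order d is generated by each of its φ(d) elements of order d, so the cyclic subgroups of order d number (#elements of order d)/φ(d).
Cyclic subgroups by order — order 1: 1; order 2: 3; order 3: 4; order 6: 12.
Total: 20.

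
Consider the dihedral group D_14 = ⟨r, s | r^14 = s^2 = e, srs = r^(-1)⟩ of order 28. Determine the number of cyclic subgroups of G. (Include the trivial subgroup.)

18

Group the elements of G by the cyclic subgroup they generate; each cyclic subgroup of order d accounts for φ(d) elements.
Cyclic subgroups by order — order 1: 1; order 2: 15; order 7: 1; order 14: 1.
Total: 18.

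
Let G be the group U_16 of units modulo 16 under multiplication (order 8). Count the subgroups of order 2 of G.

3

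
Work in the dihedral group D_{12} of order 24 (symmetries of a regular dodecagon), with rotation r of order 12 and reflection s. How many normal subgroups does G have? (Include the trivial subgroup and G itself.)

G has 34 subgroups. Checking conjugation-invariance by order — order 1: 1/1 normal; order 2: 1/13 normal; order 3: 1/1 normal; order 4: 1/7 normal; order 6: 1/5 normal; order 8: 0/3 normal; order 12: 3/3 normal; order 24: 1/1 normal.
Total normal subgroups: 9.

9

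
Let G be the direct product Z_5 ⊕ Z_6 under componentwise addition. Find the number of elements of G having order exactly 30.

An element (a,b) has order lcm(ord(a), ord(b)); count pairs with lcm equal to 30.
Enumerating gives 8 such elements.

8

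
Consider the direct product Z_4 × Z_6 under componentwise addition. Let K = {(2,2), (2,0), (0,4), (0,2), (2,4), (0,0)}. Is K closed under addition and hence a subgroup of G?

|K| = 6 divides |G| = 24, consistent with Lagrange.
K contains the identity, every element's inverse is in K, and K is closed under +: it is a subgroup.
In fact K = ⟨(2,4)⟩.

Yes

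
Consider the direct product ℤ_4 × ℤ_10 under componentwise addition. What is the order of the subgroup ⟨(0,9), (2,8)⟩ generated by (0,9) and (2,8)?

|⟨(0,9)⟩| = 10 and |⟨(2,8)⟩| = 10, so |H| is a multiple of lcm(10, 10) = 10 and divides |G| = 40.
Closing under the operation: H = {(0,0), (0,1), (0,2), (0,3), (0,4), (0,5), (0,6), (0,7), (0,8), (0,9), (2,0), (2,1), (2,2), (2,3), (2,4), (2,5), (2,6), (2,7), (2,8), (2,9)}, so |H| = 20.

20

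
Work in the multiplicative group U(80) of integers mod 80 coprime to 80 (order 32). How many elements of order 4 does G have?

24

Enumerating element orders in G gives 24 elements of order 4.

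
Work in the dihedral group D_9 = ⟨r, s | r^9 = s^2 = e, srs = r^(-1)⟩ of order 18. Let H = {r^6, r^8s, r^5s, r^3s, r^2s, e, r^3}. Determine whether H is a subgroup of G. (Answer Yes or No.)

No

|H| = 7 does not divide |G| = 18, so by Lagrange H is not a subgroup.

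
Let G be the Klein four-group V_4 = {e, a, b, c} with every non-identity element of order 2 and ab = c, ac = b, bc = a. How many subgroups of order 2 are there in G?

|G| = 4 and 2 | 4, so subgroups of order 2 are possible by Lagrange.
The subgroups of order 2 are: {e, a}; {e, b}; {e, c}.
So G has 3 subgroups of order 2.

3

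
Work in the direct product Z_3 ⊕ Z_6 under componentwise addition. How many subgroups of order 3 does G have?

|G| = 18 and 3 | 18, so subgroups of order 3 are possible by Lagrange.
The subgroups of order 3 are: {(0,0), (0,2), (0,4)}; {(0,0), (1,0), (2,0)}; {(0,0), (1,2), (2,4)}; {(0,0), (1,4), (2,2)}.
So G has 4 subgroups of order 3.

4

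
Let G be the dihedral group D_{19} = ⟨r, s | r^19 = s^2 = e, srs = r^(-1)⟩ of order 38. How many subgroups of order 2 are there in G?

|G| = 38 and 2 | 38, so subgroups of order 2 are possible by Lagrange.
The subgroups of order 2 are: {e, r^10s}; {e, r^11s}; {e, r^12s}; {e, r^13s}; … (19 in all).
So G has 19 subgroups of order 2.

19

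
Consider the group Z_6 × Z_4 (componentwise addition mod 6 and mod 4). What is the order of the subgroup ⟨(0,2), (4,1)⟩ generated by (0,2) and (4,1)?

12

|⟨(0,2)⟩| = 2 and |⟨(4,1)⟩| = 12, so |H| is a multiple of lcm(2, 12) = 12 and divides |G| = 24.
Closing under the operation: H = {(0,0), (0,1), (0,2), (0,3), (2,0), (2,1), (2,2), (2,3), (4,0), (4,1), (4,2), (4,3)}, so |H| = 12.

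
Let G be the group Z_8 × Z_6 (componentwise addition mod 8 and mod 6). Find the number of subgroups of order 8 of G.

|G| = 48 and 8 | 48, so subgroups of order 8 are possible by Lagrange.
The subgroups of order 8 are: {(0,0), (0,3), (2,0), (2,3), (4,0), (4,3), (6,0), (6,3)}; {(0,0), (1,0), (2,0), (3,0), (4,0), (5,0), (6,0), (7,0)}; {(0,0), (1,3), (2,0), (3,3), (4,0), (5,3), (6,0), (7,3)}.
So G has 3 subgroups of order 8.

3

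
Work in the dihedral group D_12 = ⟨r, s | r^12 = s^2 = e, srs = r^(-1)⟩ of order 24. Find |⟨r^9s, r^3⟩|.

|⟨r^9s⟩| = 2 and |⟨r^3⟩| = 4, so |H| is a multiple of lcm(2, 4) = 4 and divides |G| = 24.
Closing under the operation: H = {e, r^3, r^6, r^9, s, r^3s, r^6s, r^9s}, so |H| = 8.

8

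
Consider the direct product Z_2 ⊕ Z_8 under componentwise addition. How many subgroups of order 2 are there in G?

|G| = 16 and 2 | 16, so subgroups of order 2 are possible by Lagrange.
The subgroups of order 2 are: {(0,0), (0,4)}; {(0,0), (1,0)}; {(0,0), (1,4)}.
So G has 3 subgroups of order 2.

3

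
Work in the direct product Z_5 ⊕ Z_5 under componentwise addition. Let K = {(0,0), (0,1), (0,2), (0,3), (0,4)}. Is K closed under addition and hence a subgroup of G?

Yes

|K| = 5 divides |G| = 25, consistent with Lagrange.
K contains the identity, every element's inverse is in K, and K is closed under +: it is a subgroup.
In fact K = ⟨(0,1)⟩.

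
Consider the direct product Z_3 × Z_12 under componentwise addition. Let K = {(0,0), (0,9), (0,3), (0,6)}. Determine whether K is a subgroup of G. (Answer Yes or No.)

Yes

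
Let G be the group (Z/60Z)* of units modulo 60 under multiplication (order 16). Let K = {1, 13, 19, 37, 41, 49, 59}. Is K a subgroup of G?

No

|K| = 7 does not divide |G| = 16, so by Lagrange K is not a subgroup.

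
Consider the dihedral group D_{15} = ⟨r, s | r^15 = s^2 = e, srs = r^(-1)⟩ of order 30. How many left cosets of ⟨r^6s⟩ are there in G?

15

|⟨r^6s⟩| = 2 and |G| = 30.
By Lagrange, [G : H] = |G|/|H| = 30/2 = 15.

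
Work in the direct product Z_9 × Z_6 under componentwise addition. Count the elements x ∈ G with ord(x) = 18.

An element (a,b) has order lcm(ord(a), ord(b)); count pairs with lcm equal to 18.
Enumerating gives 18 such elements.

18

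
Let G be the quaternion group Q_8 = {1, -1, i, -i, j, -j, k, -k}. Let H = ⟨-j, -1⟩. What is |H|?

4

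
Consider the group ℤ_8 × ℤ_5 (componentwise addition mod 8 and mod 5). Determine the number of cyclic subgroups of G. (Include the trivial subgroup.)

A cyclic subgroup of order d is generated by each of its φ(d) elements of order d, so the cyclic subgroups of order d number (#elements of order d)/φ(d).
Cyclic subgroups by order — order 1: 1; order 2: 1; order 4: 1; order 5: 1; order 8: 1; order 10: 1; order 20: 1; order 40: 1.
Total: 8.

8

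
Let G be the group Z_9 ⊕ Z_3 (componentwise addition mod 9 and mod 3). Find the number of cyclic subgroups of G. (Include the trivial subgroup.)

Each element a generates a cyclic subgroup ⟨a⟩; distinct elements may generate the same one (a cyclic group of order d has φ(d) generators).
Cyclic subgroups by order — order 1: 1; order 3: 4; order 9: 3.
Total: 8.

8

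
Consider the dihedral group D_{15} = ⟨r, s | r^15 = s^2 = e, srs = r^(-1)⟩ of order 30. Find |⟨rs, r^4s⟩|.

10

|⟨rs⟩| = 2 and |⟨r^4s⟩| = 2, so |H| is a multiple of lcm(2, 2) = 2 and divides |G| = 30.
Closing under the operation: H = {e, r^3, r^6, r^9, r^12, rs, r^4s, r^7s, r^10s, r^13s}, so |H| = 10.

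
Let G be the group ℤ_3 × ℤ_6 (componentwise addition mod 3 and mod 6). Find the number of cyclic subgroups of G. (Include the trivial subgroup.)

A cyclic subgroup of order d is generated by each of its φ(d) elements of order d, so the cyclic subgroups of order d number (#elements of order d)/φ(d).
Cyclic subgroups by order — order 1: 1; order 2: 1; order 3: 4; order 6: 4.
Total: 10.

10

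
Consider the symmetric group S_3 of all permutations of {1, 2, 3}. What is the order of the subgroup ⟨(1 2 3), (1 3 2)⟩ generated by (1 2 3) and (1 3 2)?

3

|⟨(1 2 3)⟩| = 3 and |⟨(1 3 2)⟩| = 3, so |H| is a multiple of lcm(3, 3) = 3 and divides |G| = 6.
Closing under the operation: H = {e, (1 2 3), (1 3 2)}, so |H| = 3.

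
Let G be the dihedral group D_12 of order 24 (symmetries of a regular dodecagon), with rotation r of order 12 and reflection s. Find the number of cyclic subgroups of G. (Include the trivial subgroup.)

18

Group the elements of G by the cyclic subgroup they generate; each cyclic subgroup of order d accounts for φ(d) elements.
Cyclic subgroups by order — order 1: 1; order 2: 13; order 3: 1; order 4: 1; order 6: 1; order 12: 1.
Total: 18.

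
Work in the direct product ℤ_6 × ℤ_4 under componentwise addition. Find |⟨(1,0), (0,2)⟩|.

12

|⟨(1,0)⟩| = 6 and |⟨(0,2)⟩| = 2, so |H| is a multiple of lcm(6, 2) = 6 and divides |G| = 24.
Closing under the operation: H = {(0,0), (0,2), (1,0), (1,2), (2,0), (2,2), (3,0), (3,2), (4,0), (4,2), (5,0), (5,2)}, so |H| = 12.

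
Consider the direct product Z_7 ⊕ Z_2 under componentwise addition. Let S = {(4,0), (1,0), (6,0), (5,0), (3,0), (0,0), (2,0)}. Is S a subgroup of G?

|S| = 7 divides |G| = 14, consistent with Lagrange.
S contains the identity, every element's inverse is in S, and S is closed under +: it is a subgroup.
In fact S = ⟨(4,0)⟩.

Yes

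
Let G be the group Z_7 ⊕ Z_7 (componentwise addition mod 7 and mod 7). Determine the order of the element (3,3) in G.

The order of (3,3) in Z_7 × Z_7 is lcm(ord(3) in Z_7, ord(3) in Z_7).
ord(3) = 7 and ord(3) = 7, so |⟨(3,3)⟩| = lcm(7, 7) = 7.

7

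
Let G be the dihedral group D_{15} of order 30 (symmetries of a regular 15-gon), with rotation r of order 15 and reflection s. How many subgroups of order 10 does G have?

3

|G| = 30 and 10 | 30, so subgroups of order 10 are possible by Lagrange.
The subgroups of order 10 are: {e, r^3, r^6, r^9, r^12, rs, r^4s, r^7s, r^10s, r^13s}; {e, r^3, r^6, r^9, r^12, r^2s, r^5s, r^8s, r^11s, r^14s}; {e, r^3, r^6, r^9, r^12, s, r^3s, r^6s, r^9s, r^12s}.
So G has 3 subgroups of order 10.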